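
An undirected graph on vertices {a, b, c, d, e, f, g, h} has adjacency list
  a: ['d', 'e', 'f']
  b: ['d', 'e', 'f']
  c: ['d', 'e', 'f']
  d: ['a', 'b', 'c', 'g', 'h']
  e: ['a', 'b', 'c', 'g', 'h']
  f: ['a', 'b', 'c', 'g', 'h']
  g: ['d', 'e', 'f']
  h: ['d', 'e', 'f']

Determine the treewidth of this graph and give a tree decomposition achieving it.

The largest bag has 4 vertices, giving width 3; this decomposition certifies tw(G) ≤ 3. For the lower bound: the 4 vertex sets {a,d}, {c,f}, {e}, {h} are disjoint, each induces a connected subgraph, and every pair is joined by at least one edge of G. Contracting each set to a single vertex therefore yields K_{4} as a minor, and since treewidth is minor-monotone, tw(G) ≥ tw(K_{4}) = 3. Therefore the treewidth is 3.

Treewidth 3.
One such decomposition:
Bags: B1 = {a, d, e, f}  B2 = {c, d, e, f}  B3 = {d, e, f, h}  B4 = {d, e, f, g}  B5 = {b, d, e, f}
Tree: B1–B2, B2–B3, B3–B4, B4–B5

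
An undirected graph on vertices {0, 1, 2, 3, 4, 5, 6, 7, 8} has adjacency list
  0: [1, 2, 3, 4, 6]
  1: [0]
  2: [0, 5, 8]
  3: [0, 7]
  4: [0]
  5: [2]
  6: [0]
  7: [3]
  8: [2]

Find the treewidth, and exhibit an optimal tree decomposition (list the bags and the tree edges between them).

Every bag has size at most 2, so the width is 2 − 1 = 1 and tw(G) ≤ 1. G has an edge, so its treewidth is at least 1. Therefore the treewidth is 1.

Treewidth 1.
Bags: B1 = {0, 2}  B2 = {2, 5}  B3 = {0, 6}  B4 = {0, 4}  B5 = {0, 3}  B6 = {2, 8}  B7 = {3, 7}  B8 = {0, 1}
Tree: B1–B2, B1–B3, B1–B4, B3–B5, B2–B6, B5–B7, B4–B8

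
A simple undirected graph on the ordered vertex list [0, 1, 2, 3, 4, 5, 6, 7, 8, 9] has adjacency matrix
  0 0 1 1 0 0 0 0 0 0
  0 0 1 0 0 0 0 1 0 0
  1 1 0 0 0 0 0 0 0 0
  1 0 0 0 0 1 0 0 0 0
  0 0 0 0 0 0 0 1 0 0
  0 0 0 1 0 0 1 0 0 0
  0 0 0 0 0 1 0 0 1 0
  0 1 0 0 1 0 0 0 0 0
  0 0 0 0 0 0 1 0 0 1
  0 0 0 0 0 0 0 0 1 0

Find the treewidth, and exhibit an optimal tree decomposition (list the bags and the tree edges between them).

Treewidth 1.
One optimal decomposition is:
Bags: B1 = {8, 9}  B2 = {6, 8}  B3 = {5, 6}  B4 = {3, 5}  B5 = {0, 3}  B6 = {0, 2}  B7 = {1, 2}  B8 = {1, 7}  B9 = {4, 7}
Tree: B1–B2, B2–B3, B3–B4, B4–B5, B5–B6, B6–B7, B7–B8, B8–B9

Each bag holds 2 vertices, so the decomposition has width 1, which upper-bounds the treewidth. Any graph with an edge has treewidth ≥ 1, and G has the edge 9–8. Hence tw(G) = 1 exactly.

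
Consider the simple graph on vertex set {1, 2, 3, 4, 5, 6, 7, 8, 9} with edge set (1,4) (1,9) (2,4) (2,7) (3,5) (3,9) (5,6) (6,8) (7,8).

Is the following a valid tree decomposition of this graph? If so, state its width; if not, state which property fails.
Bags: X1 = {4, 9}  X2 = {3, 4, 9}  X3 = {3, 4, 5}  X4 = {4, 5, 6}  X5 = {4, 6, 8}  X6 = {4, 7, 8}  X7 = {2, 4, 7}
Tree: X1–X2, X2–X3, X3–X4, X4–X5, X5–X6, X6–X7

No — vertex 1 appears in no bag.

A tree decomposition must satisfy three properties: every vertex lies in some bag; for every edge, both endpoints lie together in some bag; and for every vertex, the bags containing it form a connected subtree. Here vertex 1 appears in no bag, so the decomposition is invalid.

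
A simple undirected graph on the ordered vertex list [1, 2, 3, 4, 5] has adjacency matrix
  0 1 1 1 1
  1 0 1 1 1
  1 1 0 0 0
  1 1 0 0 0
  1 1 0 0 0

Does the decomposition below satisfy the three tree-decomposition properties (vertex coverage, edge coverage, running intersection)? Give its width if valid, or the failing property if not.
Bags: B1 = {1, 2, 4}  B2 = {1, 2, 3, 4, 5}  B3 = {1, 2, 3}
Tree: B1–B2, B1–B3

A tree decomposition must satisfy three properties: every vertex lies in some bag; for every edge, both endpoints lie together in some bag; and for every vertex, the bags containing it form a connected subtree. Here bags containing vertex 3 are not connected in the tree, so the decomposition is invalid.

No — bags containing vertex 3 are not connected in the tree.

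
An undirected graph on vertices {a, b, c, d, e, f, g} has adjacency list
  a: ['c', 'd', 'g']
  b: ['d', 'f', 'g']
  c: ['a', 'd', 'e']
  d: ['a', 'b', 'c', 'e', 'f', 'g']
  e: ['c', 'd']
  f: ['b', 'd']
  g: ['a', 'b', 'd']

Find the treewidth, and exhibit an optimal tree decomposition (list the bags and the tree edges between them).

The largest bag has 3 vertices, giving width 2; this decomposition certifies tw(G) ≤ 2. Conversely, {a, d, g} is a clique of size 3, and the vertices of any clique must share a bag in every tree decomposition; so some bag has ≥ 3 vertices and tw(G) ≥ 2. The upper and lower bounds meet at 2, so that is the treewidth.

Treewidth 2.
One optimal decomposition is:
Bags: B1 = {a, d, g}  B2 = {b, d, g}  B3 = {a, c, d}  B4 = {b, d, f}  B5 = {c, d, e}
Tree: B1–B2, B1–B3, B2–B4, B3–B5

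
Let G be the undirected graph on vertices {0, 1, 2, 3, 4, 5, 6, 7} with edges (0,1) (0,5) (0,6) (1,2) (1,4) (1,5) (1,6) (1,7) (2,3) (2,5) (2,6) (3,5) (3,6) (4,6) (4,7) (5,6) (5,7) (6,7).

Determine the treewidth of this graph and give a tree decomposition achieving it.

Each bag holds 4 vertices, so the decomposition has width 3, which upper-bounds the treewidth. On the other hand G contains the 4-clique {1, 4, 6, 7}. A clique must lie in a single bag of any decomposition, so no decomposition can have width below 3. Hence tw(G) = 3 exactly.

Treewidth 3.
Bags: B1 = {0, 1, 5, 6}  B2 = {1, 2, 5, 6}  B3 = {1, 5, 6, 7}  B4 = {2, 3, 5, 6}  B5 = {1, 4, 6, 7}
Tree: B1–B2, B1–B3, B2–B4, B3–B5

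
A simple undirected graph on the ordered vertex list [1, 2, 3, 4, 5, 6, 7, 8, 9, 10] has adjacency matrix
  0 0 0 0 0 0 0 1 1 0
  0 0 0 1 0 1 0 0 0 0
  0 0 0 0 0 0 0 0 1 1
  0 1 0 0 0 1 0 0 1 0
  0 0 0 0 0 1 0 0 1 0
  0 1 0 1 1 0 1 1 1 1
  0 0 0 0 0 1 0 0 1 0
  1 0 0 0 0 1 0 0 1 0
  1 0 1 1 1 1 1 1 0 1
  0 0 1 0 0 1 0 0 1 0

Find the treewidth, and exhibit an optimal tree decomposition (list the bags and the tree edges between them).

Treewidth 2.
One optimal decomposition is:
Bags: B1 = {6, 8, 9}  B2 = {1, 8, 9}  B3 = {5, 6, 9}  B4 = {6, 7, 9}  B5 = {4, 6, 9}  B6 = {2, 4, 6}  B7 = {6, 9, 10}  B8 = {3, 9, 10}
Tree: B1–B2, B1–B3, B1–B4, B1–B5, B5–B6, B1–B7, B7–B8

Each bag holds 3 vertices, so the decomposition has width 2, which upper-bounds the treewidth. For the lower bound, the 3 vertices {1, 8, 9} are pairwise adjacent, and any tree decomposition puts a clique entirely inside one bag — forcing width ≥ 2. Hence tw(G) = 2 exactly.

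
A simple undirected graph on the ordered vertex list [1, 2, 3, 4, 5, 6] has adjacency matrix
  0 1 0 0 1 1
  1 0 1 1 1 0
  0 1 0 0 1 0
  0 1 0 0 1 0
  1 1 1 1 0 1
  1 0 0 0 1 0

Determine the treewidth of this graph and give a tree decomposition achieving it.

Treewidth 2.
Bags: B1 = {2, 3, 5}  B2 = {1, 2, 5}  B3 = {2, 4, 5}  B4 = {1, 5, 6}
Tree: B1–B2, B2–B3, B2–B4

Every bag has size at most 3, so the width is 3 − 1 = 2 and tw(G) ≤ 2. For the lower bound, the 3 vertices {1, 2, 5} are pairwise adjacent, and any tree decomposition puts a clique entirely inside one bag — forcing width ≥ 2. The upper and lower bounds meet at 2, so that is the treewidth.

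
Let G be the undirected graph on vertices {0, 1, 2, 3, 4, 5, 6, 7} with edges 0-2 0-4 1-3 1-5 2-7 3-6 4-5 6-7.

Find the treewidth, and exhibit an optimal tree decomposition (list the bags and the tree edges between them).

Treewidth 2.
One optimal decomposition is:
Bags: B1 = {0, 4, 5}  B2 = {0, 2, 5}  B3 = {2, 5, 7}  B4 = {5, 6, 7}  B5 = {3, 5, 6}  B6 = {1, 3, 5}
Tree: B1–B2, B2–B3, B3–B4, B4–B5, B5–B6

Each bag holds 3 vertices, so the decomposition has width 2, which upper-bounds the treewidth. Since 5–4–0–2–7–6–3–1–5 is a cycle in G, G is not acyclic. Forests are exactly the graphs of treewidth ≤ 1, so tw(G) ≥ 2. Therefore the treewidth is 2.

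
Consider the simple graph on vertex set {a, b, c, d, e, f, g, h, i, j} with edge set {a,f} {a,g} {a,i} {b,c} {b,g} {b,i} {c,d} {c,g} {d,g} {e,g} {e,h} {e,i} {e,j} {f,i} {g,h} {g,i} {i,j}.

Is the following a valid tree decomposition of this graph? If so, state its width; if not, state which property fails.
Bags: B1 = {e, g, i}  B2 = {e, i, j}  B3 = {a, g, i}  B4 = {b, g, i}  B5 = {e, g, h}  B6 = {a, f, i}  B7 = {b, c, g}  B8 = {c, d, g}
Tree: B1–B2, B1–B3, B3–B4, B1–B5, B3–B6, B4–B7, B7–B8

Yes; width 2.

Checking the three conditions: (i) the bags cover all of {a, b, c, d, e, f, g, h, i, j}; (ii) for each edge, some bag contains both endpoints; (iii) the bags containing any fixed vertex form a subtree. All hold, so the decomposition is valid with width 3 − 1 = 2.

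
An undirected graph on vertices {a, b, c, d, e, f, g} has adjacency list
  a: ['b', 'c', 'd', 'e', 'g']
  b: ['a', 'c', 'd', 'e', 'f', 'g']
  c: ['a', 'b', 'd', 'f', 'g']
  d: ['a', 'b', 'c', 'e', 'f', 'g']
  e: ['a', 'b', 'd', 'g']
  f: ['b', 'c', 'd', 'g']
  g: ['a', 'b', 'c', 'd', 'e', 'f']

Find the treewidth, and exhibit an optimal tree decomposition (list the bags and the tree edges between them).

Every bag has size at most 5, so the width is 5 − 1 = 4 and tw(G) ≤ 4. On the other hand G contains the 5-clique {b, c, d, f, g}. A clique must lie in a single bag of any decomposition, so no decomposition can have width below 4. The upper and lower bounds meet at 4, so that is the treewidth.

Treewidth 4.
Bags: B1 = {b, c, d, f, g}  B2 = {a, b, c, d, g}  B3 = {a, b, d, e, g}
Tree: B1–B2, B2–B3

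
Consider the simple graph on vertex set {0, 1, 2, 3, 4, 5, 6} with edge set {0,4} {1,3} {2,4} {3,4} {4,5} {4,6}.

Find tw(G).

1

A width-1 tree decomposition is:
Bags: B1 = {4, 5}  B2 = {3, 4}  B3 = {2, 4}  B4 = {4, 6}  B5 = {0, 4}  B6 = {1, 3}
Tree: B1–B2, B1–B3, B1–B4, B2–B5, B2–B6
The largest bag has 2 vertices, giving width 1; this decomposition certifies tw(G) ≤ 1. Since G has at least one edge (e.g. 5–4), it is not an edgeless graph, so tw(G) ≥ 1. Hence tw(G) = 1 exactly.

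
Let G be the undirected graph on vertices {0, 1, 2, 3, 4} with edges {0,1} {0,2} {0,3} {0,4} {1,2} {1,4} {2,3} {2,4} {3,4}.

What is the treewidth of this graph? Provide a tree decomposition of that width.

Treewidth 3.
One such decomposition:
Bags: B1 = {0, 2, 3, 4}  B2 = {0, 1, 2, 4}
Tree: B1–B2

Each bag holds 4 vertices, so the decomposition has width 3, which upper-bounds the treewidth. Conversely, {0, 1, 2, 4} is a clique of size 4, and the vertices of any clique must share a bag in every tree decomposition; so some bag has ≥ 4 vertices and tw(G) ≥ 3. Hence tw(G) = 3 exactly.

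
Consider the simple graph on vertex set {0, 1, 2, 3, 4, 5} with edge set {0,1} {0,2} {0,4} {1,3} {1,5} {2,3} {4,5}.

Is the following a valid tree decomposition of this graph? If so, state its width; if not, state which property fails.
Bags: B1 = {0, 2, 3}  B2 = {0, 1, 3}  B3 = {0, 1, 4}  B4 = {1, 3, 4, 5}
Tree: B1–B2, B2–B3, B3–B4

No — bags containing vertex 3 are not connected in the tree.

A tree decomposition must satisfy three properties: every vertex lies in some bag; for every edge, both endpoints lie together in some bag; and for every vertex, the bags containing it form a connected subtree. Here bags containing vertex 3 are not connected in the tree, so the decomposition is invalid.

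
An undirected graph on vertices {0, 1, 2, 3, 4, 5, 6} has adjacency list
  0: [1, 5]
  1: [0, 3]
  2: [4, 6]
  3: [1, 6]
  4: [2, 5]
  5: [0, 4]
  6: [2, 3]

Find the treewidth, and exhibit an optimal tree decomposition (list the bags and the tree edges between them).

The largest bag has 3 vertices, giving width 2; this decomposition certifies tw(G) ≤ 2. Since 2–4–5–0–1–3–6–2 is a cycle in G, G is not acyclic. Forests are exactly the graphs of treewidth ≤ 1, so tw(G) ≥ 2. Therefore the treewidth is 2.

Treewidth 2.
Bags: B1 = {2, 4, 5}  B2 = {0, 2, 5}  B3 = {0, 1, 2}  B4 = {1, 2, 3}  B5 = {2, 3, 6}
Tree: B1–B2, B2–B3, B3–B4, B4–B5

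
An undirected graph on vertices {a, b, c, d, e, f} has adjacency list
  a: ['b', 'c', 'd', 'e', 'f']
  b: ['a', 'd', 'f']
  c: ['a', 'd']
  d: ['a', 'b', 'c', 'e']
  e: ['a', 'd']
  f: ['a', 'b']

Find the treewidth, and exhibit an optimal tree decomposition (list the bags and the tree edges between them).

Each bag holds 3 vertices, so the decomposition has width 2, which upper-bounds the treewidth. For the lower bound, the 3 vertices {a, d, e} are pairwise adjacent, and any tree decomposition puts a clique entirely inside one bag — forcing width ≥ 2. Combining the bounds, tw(G) = 2.

Treewidth 2.
One such decomposition:
Bags: B1 = {a, c, d}  B2 = {a, b, d}  B3 = {a, d, e}  B4 = {a, b, f}
Tree: B1–B2, B2–B3, B2–B4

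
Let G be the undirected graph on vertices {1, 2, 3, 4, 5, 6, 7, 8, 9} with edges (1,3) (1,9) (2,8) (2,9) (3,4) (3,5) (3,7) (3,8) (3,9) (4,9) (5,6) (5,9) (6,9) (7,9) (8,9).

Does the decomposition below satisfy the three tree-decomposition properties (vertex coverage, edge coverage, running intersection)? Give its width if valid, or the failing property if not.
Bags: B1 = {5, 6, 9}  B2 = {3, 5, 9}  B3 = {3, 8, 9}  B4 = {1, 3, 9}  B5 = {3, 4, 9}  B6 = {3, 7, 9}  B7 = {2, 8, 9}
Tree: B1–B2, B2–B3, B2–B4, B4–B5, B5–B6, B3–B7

Yes; width 2.

Vertex coverage: the bags together contain {1, 2, 3, 4, 5, 6, 7, 8, 9}, the full vertex set. Edge coverage: each edge of G has both endpoints in at least one bag. Running intersection: for every vertex, the bags containing it form a connected subtree. All three properties hold, so this is a valid tree decomposition of width max|bag| − 1 = 2, and hence tw(G) ≤ 2.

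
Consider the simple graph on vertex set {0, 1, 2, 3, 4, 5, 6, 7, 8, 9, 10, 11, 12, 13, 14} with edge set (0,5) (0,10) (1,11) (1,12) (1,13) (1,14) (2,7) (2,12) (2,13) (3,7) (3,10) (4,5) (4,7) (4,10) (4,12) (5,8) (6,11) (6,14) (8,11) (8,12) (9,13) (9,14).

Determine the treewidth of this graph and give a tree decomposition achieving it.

Treewidth 3.
Bags: B1 = {0, 3, 5, 10}  B2 = {3, 4, 5, 10}  B3 = {3, 4, 5, 7}  B4 = {4, 5, 7, 8}  B5 = {4, 7, 8, 12}  B6 = {2, 7, 8, 12}  B7 = {2, 8, 11, 12}  B8 = {1, 2, 11, 12}  B9 = {1, 2, 11, 13}  B10 = {1, 6, 11, 13}  B11 = {1, 6, 13, 14}  B12 = {6, 9, 13, 14}
Tree: B1–B2, B2–B3, B3–B4, B4–B5, B5–B6, B6–B7, B7–B8, B8–B9, B9–B10, B10–B11, B11–B12

Every bag has size at most 4, so the width is 4 − 1 = 3 and tw(G) ≤ 3. For the lower bound: the 4 vertex sets {0,3,10}, {5}, {4}, {2,7,8,12} are disjoint, each induces a connected subgraph, and every pair is joined by at least one edge of G. Contracting each set to a single vertex therefore yields K_{4} as a minor, and since treewidth is minor-monotone, tw(G) ≥ tw(K_{4}) = 3. Combining the bounds, tw(G) = 3.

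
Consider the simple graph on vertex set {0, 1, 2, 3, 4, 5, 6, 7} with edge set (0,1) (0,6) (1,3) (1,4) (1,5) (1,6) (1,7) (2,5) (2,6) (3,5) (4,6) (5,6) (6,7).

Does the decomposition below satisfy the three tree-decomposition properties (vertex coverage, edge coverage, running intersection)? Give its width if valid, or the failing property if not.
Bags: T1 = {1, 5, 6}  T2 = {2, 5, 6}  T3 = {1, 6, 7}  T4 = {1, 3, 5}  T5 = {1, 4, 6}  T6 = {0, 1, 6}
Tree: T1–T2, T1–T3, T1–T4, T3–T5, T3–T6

Vertex coverage: the bags together contain {0, 1, 2, 3, 4, 5, 6, 7}, the full vertex set. Edge coverage: each edge of G has both endpoints in at least one bag. Running intersection: for every vertex, the bags containing it form a connected subtree. All three properties hold, so this is a valid tree decomposition of width max|bag| − 1 = 2, and hence tw(G) ≤ 2.

Yes; width 2.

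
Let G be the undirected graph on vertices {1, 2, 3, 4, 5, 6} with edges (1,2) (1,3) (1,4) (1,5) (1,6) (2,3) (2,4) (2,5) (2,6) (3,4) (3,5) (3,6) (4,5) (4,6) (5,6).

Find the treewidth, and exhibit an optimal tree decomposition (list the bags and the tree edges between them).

A single bag containing all 6 vertices is trivially a valid decomposition of width 5. On the other hand G contains the 6-clique {1, 2, 3, 4, 5, 6}. A clique must lie in a single bag of any decomposition, so no decomposition can have width below 5. Hence tw(G) = 5 exactly.

Treewidth 5.
One optimal decomposition is:
Bags: B1 = {1, 2, 3, 4, 5, 6}
Tree: (single bag)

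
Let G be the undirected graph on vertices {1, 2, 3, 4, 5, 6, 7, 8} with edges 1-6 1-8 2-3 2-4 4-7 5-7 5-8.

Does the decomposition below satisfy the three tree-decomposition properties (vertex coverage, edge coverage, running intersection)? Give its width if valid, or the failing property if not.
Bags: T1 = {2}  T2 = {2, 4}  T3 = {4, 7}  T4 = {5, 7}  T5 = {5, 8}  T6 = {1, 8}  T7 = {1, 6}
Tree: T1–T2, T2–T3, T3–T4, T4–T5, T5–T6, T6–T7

No — vertex 3 appears in no bag.

A tree decomposition must satisfy three properties: every vertex lies in some bag; for every edge, both endpoints lie together in some bag; and for every vertex, the bags containing it form a connected subtree. Here vertex 3 appears in no bag, so the decomposition is invalid.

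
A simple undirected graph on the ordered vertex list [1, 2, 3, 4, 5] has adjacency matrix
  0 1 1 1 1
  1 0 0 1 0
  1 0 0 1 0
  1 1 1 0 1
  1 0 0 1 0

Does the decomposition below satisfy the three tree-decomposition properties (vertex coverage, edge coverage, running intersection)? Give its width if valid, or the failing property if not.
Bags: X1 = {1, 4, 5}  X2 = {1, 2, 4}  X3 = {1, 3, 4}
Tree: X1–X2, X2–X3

Yes; width 2.

Vertex coverage: the bags together contain {1, 2, 3, 4, 5}, the full vertex set. Edge coverage: each edge of G has both endpoints in at least one bag. Running intersection: for every vertex, the bags containing it form a connected subtree. All three properties hold, so this is a valid tree decomposition of width max|bag| − 1 = 2, and hence tw(G) ≤ 2.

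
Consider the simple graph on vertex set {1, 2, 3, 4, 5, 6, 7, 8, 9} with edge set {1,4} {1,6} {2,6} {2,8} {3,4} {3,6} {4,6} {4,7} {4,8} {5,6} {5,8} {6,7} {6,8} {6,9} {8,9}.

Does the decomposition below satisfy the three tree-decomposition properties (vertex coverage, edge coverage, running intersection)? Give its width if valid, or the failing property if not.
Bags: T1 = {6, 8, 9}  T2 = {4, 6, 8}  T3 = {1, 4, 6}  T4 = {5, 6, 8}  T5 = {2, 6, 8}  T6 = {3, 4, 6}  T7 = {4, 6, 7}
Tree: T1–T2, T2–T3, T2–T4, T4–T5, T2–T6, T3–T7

Yes; width 2.

Vertex coverage: the bags together contain {1, 2, 3, 4, 5, 6, 7, 8, 9}, the full vertex set. Edge coverage: each edge of G has both endpoints in at least one bag. Running intersection: for every vertex, the bags containing it form a connected subtree. All three properties hold, so this is a valid tree decomposition of width max|bag| − 1 = 2, and hence tw(G) ≤ 2.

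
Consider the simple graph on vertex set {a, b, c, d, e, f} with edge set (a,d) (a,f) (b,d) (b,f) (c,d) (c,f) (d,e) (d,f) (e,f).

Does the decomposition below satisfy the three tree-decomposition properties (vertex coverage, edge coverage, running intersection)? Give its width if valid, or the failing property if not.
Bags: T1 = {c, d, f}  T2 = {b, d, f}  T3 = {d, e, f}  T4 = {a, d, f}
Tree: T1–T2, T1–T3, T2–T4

Yes; width 2.

Checking the three conditions: (i) the bags cover all of {a, b, c, d, e, f}; (ii) for each edge, some bag contains both endpoints; (iii) the bags containing any fixed vertex form a subtree. All hold, so the decomposition is valid with width 3 − 1 = 2.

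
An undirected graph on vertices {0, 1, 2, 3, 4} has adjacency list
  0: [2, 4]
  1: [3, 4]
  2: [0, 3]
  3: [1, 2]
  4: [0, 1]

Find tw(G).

2

A width-2 tree decomposition is:
Bags: B1 = {0, 2, 4}  B2 = {1, 2, 4}  B3 = {1, 2, 3}
Tree: B1–B2, B2–B3
Each bag holds 3 vertices, so the decomposition has width 2, which upper-bounds the treewidth. For the lower bound, G contains the cycle 2–0–4–1–3–2, so G is not a forest; only forests have treewidth ≤ 1, hence tw(G) ≥ 2. Therefore the treewidth is 2.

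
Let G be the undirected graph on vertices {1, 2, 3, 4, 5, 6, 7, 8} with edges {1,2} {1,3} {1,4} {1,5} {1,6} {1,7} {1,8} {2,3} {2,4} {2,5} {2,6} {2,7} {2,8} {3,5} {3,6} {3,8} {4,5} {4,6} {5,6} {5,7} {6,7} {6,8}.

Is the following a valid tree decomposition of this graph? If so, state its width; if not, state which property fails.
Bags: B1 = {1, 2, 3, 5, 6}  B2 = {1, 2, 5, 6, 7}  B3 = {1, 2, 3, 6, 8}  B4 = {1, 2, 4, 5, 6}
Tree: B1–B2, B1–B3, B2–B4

Every vertex of G appears in some bag (union = {1, 2, 3, 4, 5, 6, 7, 8}); every edge is covered by a bag; and for each vertex v the set of bags containing v is connected in the bag tree. The decomposition is therefore valid. The largest bag has 5 vertices, so the width is 4.

Yes; width 4.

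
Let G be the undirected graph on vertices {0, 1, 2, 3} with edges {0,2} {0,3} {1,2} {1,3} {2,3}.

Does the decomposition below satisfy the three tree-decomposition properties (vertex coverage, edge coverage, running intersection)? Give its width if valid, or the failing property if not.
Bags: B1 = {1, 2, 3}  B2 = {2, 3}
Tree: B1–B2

No — vertex 0 appears in no bag.

A tree decomposition must satisfy three properties: every vertex lies in some bag; for every edge, both endpoints lie together in some bag; and for every vertex, the bags containing it form a connected subtree. Here vertex 0 appears in no bag, so the decomposition is invalid.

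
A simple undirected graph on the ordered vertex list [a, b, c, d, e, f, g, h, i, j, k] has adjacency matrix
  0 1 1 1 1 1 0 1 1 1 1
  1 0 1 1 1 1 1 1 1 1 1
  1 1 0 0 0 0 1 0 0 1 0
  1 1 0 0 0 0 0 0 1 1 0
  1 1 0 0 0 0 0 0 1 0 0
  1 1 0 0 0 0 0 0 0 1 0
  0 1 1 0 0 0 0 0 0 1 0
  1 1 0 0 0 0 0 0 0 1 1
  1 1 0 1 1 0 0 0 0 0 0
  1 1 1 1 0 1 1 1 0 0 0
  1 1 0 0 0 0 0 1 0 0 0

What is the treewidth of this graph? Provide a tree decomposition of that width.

Treewidth 3.
One such decomposition:
Bags: B1 = {a, b, c, j}  B2 = {a, b, h, j}  B3 = {a, b, f, j}  B4 = {a, b, d, j}  B5 = {a, b, h, k}  B6 = {a, b, d, i}  B7 = {a, b, e, i}  B8 = {b, c, g, j}
Tree: B1–B2, B1–B3, B2–B4, B2–B5, B4–B6, B6–B7, B1–B8

The largest bag has 4 vertices, giving width 3; this decomposition certifies tw(G) ≤ 3. On the other hand G contains the 4-clique {b, c, g, j}. A clique must lie in a single bag of any decomposition, so no decomposition can have width below 3. The upper and lower bounds meet at 3, so that is the treewidth.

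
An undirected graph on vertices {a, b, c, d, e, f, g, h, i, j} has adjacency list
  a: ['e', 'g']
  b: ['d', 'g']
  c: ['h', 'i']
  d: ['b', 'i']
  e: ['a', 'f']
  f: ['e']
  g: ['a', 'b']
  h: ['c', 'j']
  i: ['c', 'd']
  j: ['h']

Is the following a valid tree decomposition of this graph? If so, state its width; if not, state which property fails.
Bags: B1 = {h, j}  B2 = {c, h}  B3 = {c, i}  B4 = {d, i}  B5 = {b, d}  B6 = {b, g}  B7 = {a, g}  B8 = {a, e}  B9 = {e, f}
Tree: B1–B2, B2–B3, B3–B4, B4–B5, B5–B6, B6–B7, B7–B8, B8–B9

Every vertex of G appears in some bag (union = {a, b, c, d, e, f, g, h, i, j}); every edge is covered by a bag; and for each vertex v the set of bags containing v is connected in the bag tree. The decomposition is therefore valid. The largest bag has 2 vertices, so the width is 1.

Yes; width 1.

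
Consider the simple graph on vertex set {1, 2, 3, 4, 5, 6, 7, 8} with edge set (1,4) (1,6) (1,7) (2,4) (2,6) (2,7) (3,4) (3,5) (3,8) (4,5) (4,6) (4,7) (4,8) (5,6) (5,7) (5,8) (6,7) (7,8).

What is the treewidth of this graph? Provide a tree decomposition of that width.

Treewidth 3.
One optimal decomposition is:
Bags: B1 = {4, 5, 6, 7}  B2 = {4, 5, 7, 8}  B3 = {2, 4, 6, 7}  B4 = {3, 4, 5, 8}  B5 = {1, 4, 6, 7}
Tree: B1–B2, B1–B3, B2–B4, B1–B5

Every bag has size at most 4, so the width is 4 − 1 = 3 and tw(G) ≤ 3. Conversely, {3, 4, 5, 8} is a clique of size 4, and the vertices of any clique must share a bag in every tree decomposition; so some bag has ≥ 4 vertices and tw(G) ≥ 3. Therefore the treewidth is 3.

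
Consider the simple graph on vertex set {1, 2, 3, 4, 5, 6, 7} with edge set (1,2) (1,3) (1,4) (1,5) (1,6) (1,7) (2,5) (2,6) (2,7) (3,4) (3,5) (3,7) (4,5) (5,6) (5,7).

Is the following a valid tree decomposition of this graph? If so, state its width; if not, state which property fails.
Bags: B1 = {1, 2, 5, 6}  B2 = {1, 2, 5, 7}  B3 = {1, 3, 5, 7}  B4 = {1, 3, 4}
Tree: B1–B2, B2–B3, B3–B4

No — edge (5,4) lies in no bag.

A tree decomposition must satisfy three properties: every vertex lies in some bag; for every edge, both endpoints lie together in some bag; and for every vertex, the bags containing it form a connected subtree. Here edge (5,4) lies in no bag, so the decomposition is invalid.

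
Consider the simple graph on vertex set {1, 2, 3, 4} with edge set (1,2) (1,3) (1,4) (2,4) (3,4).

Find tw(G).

A width-2 tree decomposition is:
Bags: B1 = {1, 3, 4}  B2 = {1, 2, 4}
Tree: B1–B2
The largest bag has 3 vertices, giving width 2; this decomposition certifies tw(G) ≤ 2. On the other hand G contains the 3-clique {1, 2, 4}. A clique must lie in a single bag of any decomposition, so no decomposition can have width below 2. The upper and lower bounds meet at 2, so that is the treewidth.

2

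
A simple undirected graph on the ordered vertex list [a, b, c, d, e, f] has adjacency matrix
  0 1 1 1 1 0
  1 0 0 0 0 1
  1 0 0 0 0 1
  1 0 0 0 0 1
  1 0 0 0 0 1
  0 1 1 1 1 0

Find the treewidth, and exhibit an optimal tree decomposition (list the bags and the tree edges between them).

Every bag has size at most 3, so the width is 3 − 1 = 2 and tw(G) ≤ 2. Since a–e–f–b–a is a cycle in G, G is not acyclic. Forests are exactly the graphs of treewidth ≤ 1, so tw(G) ≥ 2. The upper and lower bounds meet at 2, so that is the treewidth.

Treewidth 2.
One such decomposition:
Bags: B1 = {a, e, f}  B2 = {a, b, f}  B3 = {a, d, f}  B4 = {a, c, f}
Tree: B1–B2, B2–B3, B3–B4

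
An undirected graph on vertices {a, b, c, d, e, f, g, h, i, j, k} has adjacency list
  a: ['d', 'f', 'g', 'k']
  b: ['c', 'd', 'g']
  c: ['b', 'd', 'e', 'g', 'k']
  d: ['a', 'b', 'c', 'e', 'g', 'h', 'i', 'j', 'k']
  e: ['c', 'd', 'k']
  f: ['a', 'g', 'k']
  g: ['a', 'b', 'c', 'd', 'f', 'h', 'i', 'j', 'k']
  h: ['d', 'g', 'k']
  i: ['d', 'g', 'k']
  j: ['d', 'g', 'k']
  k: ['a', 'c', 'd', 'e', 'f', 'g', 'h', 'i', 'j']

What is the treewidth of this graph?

3

A width-3 tree decomposition is:
Bags: B1 = {d, g, h, k}  B2 = {a, d, g, k}  B3 = {c, d, g, k}  B4 = {c, d, e, k}  B5 = {d, g, j, k}  B6 = {b, c, d, g}  B7 = {d, g, i, k}  B8 = {a, f, g, k}
Tree: B1–B2, B2–B3, B3–B4, B2–B5, B3–B6, B5–B7, B2–B8
Every bag has size at most 4, so the width is 4 − 1 = 3 and tw(G) ≤ 3. For the lower bound, the 4 vertices {d, g, h, k} are pairwise adjacent, and any tree decomposition puts a clique entirely inside one bag — forcing width ≥ 3. Therefore the treewidth is 3.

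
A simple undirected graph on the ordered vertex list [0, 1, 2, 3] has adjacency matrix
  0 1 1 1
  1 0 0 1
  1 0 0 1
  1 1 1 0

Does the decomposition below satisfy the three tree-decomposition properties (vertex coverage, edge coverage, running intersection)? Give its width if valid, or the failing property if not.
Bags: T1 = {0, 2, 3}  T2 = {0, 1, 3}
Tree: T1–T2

Checking the three conditions: (i) the bags cover all of {0, 1, 2, 3}; (ii) for each edge, some bag contains both endpoints; (iii) the bags containing any fixed vertex form a subtree. All hold, so the decomposition is valid with width 3 − 1 = 2.

Yes; width 2.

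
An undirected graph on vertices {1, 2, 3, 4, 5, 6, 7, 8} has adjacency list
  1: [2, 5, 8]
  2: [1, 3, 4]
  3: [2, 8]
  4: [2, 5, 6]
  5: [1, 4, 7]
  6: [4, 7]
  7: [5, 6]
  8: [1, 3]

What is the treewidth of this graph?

A width-2 tree decomposition is:
Bags: B1 = {2, 3, 8}  B2 = {1, 2, 8}  B3 = {1, 2, 4}  B4 = {1, 4, 5}  B5 = {4, 5, 6}  B6 = {5, 6, 7}
Tree: B1–B2, B2–B3, B3–B4, B4–B5, B5–B6
The largest bag has 3 vertices, giving width 2; this decomposition certifies tw(G) ≤ 2. For the lower bound, G contains the cycle 3–8–1–2–3, so G is not a forest; only forests have treewidth ≤ 1, hence tw(G) ≥ 2. The upper and lower bounds meet at 2, so that is the treewidth.

2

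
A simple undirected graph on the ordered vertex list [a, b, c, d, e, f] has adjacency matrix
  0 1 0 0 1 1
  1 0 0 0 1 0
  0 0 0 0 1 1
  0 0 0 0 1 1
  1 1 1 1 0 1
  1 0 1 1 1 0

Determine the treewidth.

A width-2 tree decomposition is:
Bags: B1 = {a, e, f}  B2 = {d, e, f}  B3 = {c, e, f}  B4 = {a, b, e}
Tree: B1–B2, B1–B3, B1–B4
The largest bag has 3 vertices, giving width 2; this decomposition certifies tw(G) ≤ 2. For the lower bound, the 3 vertices {d, e, f} are pairwise adjacent, and any tree decomposition puts a clique entirely inside one bag — forcing width ≥ 2. The upper and lower bounds meet at 2, so that is the treewidth.

2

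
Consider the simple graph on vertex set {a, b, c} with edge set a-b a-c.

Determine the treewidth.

A width-1 tree decomposition is:
Bags: B1 = {a, c}  B2 = {a, b}
Tree: B1–B2
The largest bag has 2 vertices, giving width 1; this decomposition certifies tw(G) ≤ 1. Since G has at least one edge (e.g. c–a), it is not an edgeless graph, so tw(G) ≥ 1. Combining the bounds, tw(G) = 1.

1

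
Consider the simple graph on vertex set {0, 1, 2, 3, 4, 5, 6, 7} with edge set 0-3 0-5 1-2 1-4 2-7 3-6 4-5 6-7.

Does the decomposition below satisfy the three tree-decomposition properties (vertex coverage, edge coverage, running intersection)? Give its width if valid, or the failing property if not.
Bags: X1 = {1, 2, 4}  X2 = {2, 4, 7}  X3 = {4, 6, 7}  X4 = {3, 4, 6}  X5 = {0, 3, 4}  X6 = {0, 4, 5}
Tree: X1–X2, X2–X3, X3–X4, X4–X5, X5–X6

Every vertex of G appears in some bag (union = {0, 1, 2, 3, 4, 5, 6, 7}); every edge is covered by a bag; and for each vertex v the set of bags containing v is connected in the bag tree. The decomposition is therefore valid. The largest bag has 3 vertices, so the width is 2.

Yes; width 2.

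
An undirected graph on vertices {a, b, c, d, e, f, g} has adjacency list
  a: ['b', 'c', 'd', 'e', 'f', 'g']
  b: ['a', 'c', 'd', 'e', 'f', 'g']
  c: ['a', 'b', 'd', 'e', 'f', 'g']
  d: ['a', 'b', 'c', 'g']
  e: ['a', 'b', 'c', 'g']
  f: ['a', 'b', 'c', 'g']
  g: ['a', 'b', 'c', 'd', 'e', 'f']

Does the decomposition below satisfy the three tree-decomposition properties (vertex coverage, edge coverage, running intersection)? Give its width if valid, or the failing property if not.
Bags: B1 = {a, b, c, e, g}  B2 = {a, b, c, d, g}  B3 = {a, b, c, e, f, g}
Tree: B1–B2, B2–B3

A tree decomposition must satisfy three properties: every vertex lies in some bag; for every edge, both endpoints lie together in some bag; and for every vertex, the bags containing it form a connected subtree. Here bags containing vertex e are not connected in the tree, so the decomposition is invalid.

No — bags containing vertex e are not connected in the tree.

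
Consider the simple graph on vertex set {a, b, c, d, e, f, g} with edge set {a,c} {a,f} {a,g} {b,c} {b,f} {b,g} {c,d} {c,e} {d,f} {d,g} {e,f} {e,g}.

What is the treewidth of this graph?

3

A width-3 tree decomposition is:
Bags: B1 = {c, e, f, g}  B2 = {c, d, f, g}  B3 = {b, c, f, g}  B4 = {a, c, f, g}
Tree: B1–B2, B2–B3, B3–B4
Each bag holds 4 vertices, so the decomposition has width 3, which upper-bounds the treewidth. For the lower bound: the 4 vertex sets {e,g}, {d,f}, {c}, {b} are disjoint, each induces a connected subgraph, and every pair is joined by at least one edge of G. Contracting each set to a single vertex therefore yields K_{4} as a minor, and since treewidth is minor-monotone, tw(G) ≥ tw(K_{4}) = 3. Hence tw(G) = 3 exactly.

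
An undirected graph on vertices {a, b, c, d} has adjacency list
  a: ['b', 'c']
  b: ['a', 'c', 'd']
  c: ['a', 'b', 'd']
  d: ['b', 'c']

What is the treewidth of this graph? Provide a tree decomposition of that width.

Each bag holds 3 vertices, so the decomposition has width 2, which upper-bounds the treewidth. On the other hand G contains the 3-clique {b, c, d}. A clique must lie in a single bag of any decomposition, so no decomposition can have width below 2. The upper and lower bounds meet at 2, so that is the treewidth.

Treewidth 2.
Bags: B1 = {b, c, d}  B2 = {a, b, c}
Tree: B1–B2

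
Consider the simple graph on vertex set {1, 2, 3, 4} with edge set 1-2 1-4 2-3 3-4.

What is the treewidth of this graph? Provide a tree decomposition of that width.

Every bag has size at most 3, so the width is 3 − 1 = 2 and tw(G) ≤ 2. The edges 1–2–3–4–1 form a cycle, so G is not a tree and its treewidth is at least 2. Combining the bounds, tw(G) = 2.

Treewidth 2.
One such decomposition:
Bags: B1 = {1, 2, 3}  B2 = {1, 3, 4}
Tree: B1–B2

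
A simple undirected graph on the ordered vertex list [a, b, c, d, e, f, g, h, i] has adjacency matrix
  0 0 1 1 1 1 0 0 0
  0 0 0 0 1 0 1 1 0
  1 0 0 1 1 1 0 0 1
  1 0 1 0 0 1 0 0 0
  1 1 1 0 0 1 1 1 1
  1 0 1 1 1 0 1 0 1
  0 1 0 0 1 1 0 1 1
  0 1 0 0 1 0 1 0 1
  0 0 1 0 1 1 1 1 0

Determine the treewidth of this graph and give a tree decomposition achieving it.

Treewidth 3.
One such decomposition:
Bags: B1 = {e, g, h, i}  B2 = {e, f, g, i}  B3 = {c, e, f, i}  B4 = {a, c, e, f}  B5 = {b, e, g, h}  B6 = {a, c, d, f}
Tree: B1–B2, B2–B3, B3–B4, B1–B5, B4–B6

Each bag holds 4 vertices, so the decomposition has width 3, which upper-bounds the treewidth. On the other hand G contains the 4-clique {a, c, d, f}. A clique must lie in a single bag of any decomposition, so no decomposition can have width below 3. Combining the bounds, tw(G) = 3.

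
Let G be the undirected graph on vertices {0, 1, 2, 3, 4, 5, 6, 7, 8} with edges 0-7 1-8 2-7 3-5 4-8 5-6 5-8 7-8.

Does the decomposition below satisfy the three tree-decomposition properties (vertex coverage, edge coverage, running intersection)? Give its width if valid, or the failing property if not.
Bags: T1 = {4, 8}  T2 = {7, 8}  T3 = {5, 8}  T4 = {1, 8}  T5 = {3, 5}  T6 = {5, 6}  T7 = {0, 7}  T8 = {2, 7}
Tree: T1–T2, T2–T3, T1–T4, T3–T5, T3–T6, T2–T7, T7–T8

Yes; width 1.

Vertex coverage: the bags together contain {0, 1, 2, 3, 4, 5, 6, 7, 8}, the full vertex set. Edge coverage: each edge of G has both endpoints in at least one bag. Running intersection: for every vertex, the bags containing it form a connected subtree. All three properties hold, so this is a valid tree decomposition of width max|bag| − 1 = 1, and hence tw(G) ≤ 1.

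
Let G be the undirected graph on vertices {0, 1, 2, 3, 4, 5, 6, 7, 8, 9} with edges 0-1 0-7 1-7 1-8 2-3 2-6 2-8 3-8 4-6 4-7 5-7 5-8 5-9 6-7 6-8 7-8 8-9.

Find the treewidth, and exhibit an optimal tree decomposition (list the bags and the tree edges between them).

Treewidth 2.
Bags: B1 = {6, 7, 8}  B2 = {1, 7, 8}  B3 = {5, 7, 8}  B4 = {2, 6, 8}  B5 = {5, 8, 9}  B6 = {0, 1, 7}  B7 = {4, 6, 7}  B8 = {2, 3, 8}
Tree: B1–B2, B2–B3, B1–B4, B3–B5, B2–B6, B1–B7, B4–B8

The largest bag has 3 vertices, giving width 2; this decomposition certifies tw(G) ≤ 2. On the other hand G contains the 3-clique {0, 1, 7}. A clique must lie in a single bag of any decomposition, so no decomposition can have width below 2. The upper and lower bounds meet at 2, so that is the treewidth.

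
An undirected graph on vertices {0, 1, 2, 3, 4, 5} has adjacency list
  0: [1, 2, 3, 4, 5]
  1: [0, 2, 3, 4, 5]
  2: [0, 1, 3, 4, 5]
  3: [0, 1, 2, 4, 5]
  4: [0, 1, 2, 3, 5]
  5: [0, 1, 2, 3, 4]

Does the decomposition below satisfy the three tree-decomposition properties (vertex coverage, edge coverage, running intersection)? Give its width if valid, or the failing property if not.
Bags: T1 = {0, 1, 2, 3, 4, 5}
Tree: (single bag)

Yes; width 5.

Every vertex of G appears in some bag (union = {0, 1, 2, 3, 4, 5}); every edge is covered by a bag; and for each vertex v the set of bags containing v is connected in the bag tree. The decomposition is therefore valid. The largest bag has 6 vertices, so the width is 5.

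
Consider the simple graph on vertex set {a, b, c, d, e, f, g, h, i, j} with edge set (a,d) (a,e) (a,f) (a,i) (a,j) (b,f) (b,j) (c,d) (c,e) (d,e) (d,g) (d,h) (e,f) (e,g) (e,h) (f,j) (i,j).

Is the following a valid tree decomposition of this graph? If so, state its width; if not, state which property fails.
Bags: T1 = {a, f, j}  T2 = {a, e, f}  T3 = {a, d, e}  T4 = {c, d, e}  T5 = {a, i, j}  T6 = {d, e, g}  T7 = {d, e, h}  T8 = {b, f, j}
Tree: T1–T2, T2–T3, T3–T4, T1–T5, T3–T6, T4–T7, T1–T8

Vertex coverage: the bags together contain {a, b, c, d, e, f, g, h, i, j}, the full vertex set. Edge coverage: each edge of G has both endpoints in at least one bag. Running intersection: for every vertex, the bags containing it form a connected subtree. All three properties hold, so this is a valid tree decomposition of width max|bag| − 1 = 2, and hence tw(G) ≤ 2.

Yes; width 2.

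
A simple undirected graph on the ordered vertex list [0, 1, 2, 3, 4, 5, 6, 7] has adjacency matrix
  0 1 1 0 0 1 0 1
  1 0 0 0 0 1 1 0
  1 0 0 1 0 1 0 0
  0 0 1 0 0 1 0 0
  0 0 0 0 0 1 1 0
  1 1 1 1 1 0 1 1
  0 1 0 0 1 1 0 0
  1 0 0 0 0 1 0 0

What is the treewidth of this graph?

2

A width-2 tree decomposition is:
Bags: B1 = {0, 5, 7}  B2 = {0, 1, 5}  B3 = {0, 2, 5}  B4 = {1, 5, 6}  B5 = {2, 3, 5}  B6 = {4, 5, 6}
Tree: B1–B2, B2–B3, B2–B4, B3–B5, B4–B6
The largest bag has 3 vertices, giving width 2; this decomposition certifies tw(G) ≤ 2. Conversely, {0, 1, 5} is a clique of size 3, and the vertices of any clique must share a bag in every tree decomposition; so some bag has ≥ 3 vertices and tw(G) ≥ 2. The upper and lower bounds meet at 2, so that is the treewidth.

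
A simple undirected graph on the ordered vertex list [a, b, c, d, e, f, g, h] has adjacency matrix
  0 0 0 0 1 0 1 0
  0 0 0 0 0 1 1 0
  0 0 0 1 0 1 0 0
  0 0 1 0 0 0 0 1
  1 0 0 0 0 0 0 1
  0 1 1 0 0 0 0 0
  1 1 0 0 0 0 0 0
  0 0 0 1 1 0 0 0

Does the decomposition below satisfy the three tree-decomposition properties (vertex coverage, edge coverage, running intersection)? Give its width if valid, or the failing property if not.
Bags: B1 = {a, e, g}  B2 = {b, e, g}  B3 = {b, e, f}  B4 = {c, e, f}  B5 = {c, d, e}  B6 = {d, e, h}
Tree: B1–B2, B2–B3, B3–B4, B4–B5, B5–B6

Vertex coverage: the bags together contain {a, b, c, d, e, f, g, h}, the full vertex set. Edge coverage: each edge of G has both endpoints in at least one bag. Running intersection: for every vertex, the bags containing it form a connected subtree. All three properties hold, so this is a valid tree decomposition of width max|bag| − 1 = 2, and hence tw(G) ≤ 2.

Yes; width 2.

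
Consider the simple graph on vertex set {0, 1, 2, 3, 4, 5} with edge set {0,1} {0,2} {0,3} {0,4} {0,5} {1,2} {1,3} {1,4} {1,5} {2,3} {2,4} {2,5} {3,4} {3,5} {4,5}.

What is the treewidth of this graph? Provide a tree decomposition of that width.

With just one bag of size 6, the width is 6 − 1 = 5, so tw(G) ≤ 5. For the lower bound, the 6 vertices {0, 1, 2, 3, 4, 5} are pairwise adjacent, and any tree decomposition puts a clique entirely inside one bag — forcing width ≥ 5. Combining the bounds, tw(G) = 5.

Treewidth 5.
One such decomposition:
Bags: B1 = {0, 1, 2, 3, 4, 5}
Tree: (single bag)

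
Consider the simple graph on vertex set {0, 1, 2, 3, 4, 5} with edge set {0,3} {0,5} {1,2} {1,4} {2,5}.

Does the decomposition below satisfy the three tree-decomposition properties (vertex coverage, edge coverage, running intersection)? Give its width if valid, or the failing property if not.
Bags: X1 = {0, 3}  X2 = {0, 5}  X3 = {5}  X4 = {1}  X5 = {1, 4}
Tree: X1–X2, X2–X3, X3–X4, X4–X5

No — vertex 2 appears in no bag.

A tree decomposition must satisfy three properties: every vertex lies in some bag; for every edge, both endpoints lie together in some bag; and for every vertex, the bags containing it form a connected subtree. Here vertex 2 appears in no bag, so the decomposition is invalid.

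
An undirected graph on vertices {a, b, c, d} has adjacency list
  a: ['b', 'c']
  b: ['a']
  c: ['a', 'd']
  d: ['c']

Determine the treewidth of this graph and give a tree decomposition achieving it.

Treewidth 1.
Bags: B1 = {a, c}  B2 = {c, d}  B3 = {a, b}
Tree: B1–B2, B1–B3

Each bag holds 2 vertices, so the decomposition has width 1, which upper-bounds the treewidth. Any graph with an edge has treewidth ≥ 1, and G has the edge a–c. Therefore the treewidth is 1.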